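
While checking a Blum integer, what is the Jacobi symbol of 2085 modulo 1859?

-1

(2085/1859)
  = (226/1859)    [2085 ≡ 226 mod 1859]
  = -(113/1859)    [1859 ≡ 3 mod 8 ⇒ (2/1859) = -1]
  = -(1859/113)    [QR: 113 ≡ 1 mod 4, sign kept]
  = -(51/113)    [1859 ≡ 51 mod 113]
  = -(113/51)    [QR: 113 ≡ 1 mod 4, sign kept]
  = -(11/51)    [113 ≡ 11 mod 51]
  = (51/11)    [QR: both ≡ 3 mod 4, sign flips]
  = (7/11)    [51 ≡ 7 mod 11]
  = -(11/7)    [QR: both ≡ 3 mod 4, sign flips]
  = -(4/7)    [11 ≡ 4 mod 7]
  = -(1/7)    [7 ≡ 7 mod 8 ⇒ (2/7)^2 = +1]
  = -1    [(1/7) = 1]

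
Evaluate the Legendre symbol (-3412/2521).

(-3412/2521)
  = (1630/2521)    [-3412 ≡ 1630 mod 2521]
  = (815/2521)    [2521 ≡ 1 mod 8 ⇒ (2/2521) = +1]
  = (2521/815)    [QR: 2521 ≡ 1 mod 4, sign kept]
  = (76/815)    [2521 ≡ 76 mod 815]
  = (19/815)    [815 ≡ 7 mod 8 ⇒ (2/815)^2 = +1]
  = -(815/19)    [QR: both ≡ 3 mod 4, sign flips]
  = -(17/19)    [815 ≡ 17 mod 19]
  = -(19/17)    [QR: 17 ≡ 1 mod 4, sign kept]
  = -(2/17)    [19 ≡ 2 mod 17]
  = -(1/17)    [17 ≡ 1 mod 8 ⇒ (2/17) = +1]
  = -1    [(1/17) = 1]

-1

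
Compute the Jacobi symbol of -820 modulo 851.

-1

Pull out -1: (-820/851) = (-1/851)·(820/851). Since 851 ≡ 3 (mod 4), (-1/851) = -1. Now have -(820/851).
Factor out 2: 820 = 2^2·205. Since 851 ≡ 3 (mod 8), (2/851) = -1, and (2/851)^2 = +1. Now have -(205/851).
205 ≡ 1 (mod 4), so quadratic reciprocity gives (205/851) = (851/205). Reduce: 851 ≡ 31 (mod 205). Now have -(31/205).
205 ≡ 1 (mod 4), so quadratic reciprocity gives (31/205) = (205/31). Reduce: 205 ≡ 19 (mod 31). Now have -(19/31).
Both 19 ≡ 3 and 31 ≡ 3 (mod 4), so reciprocity gives (19/31) = -(31/19). Reduce: 31 ≡ 12 (mod 19). Now have (12/19).
Factor out 2: 12 = 2^2·3. Since 19 ≡ 3 (mod 8), (2/19) = -1, and (2/19)^2 = +1. Now have (3/19).
Both 3 ≡ 3 and 19 ≡ 3 (mod 4), so reciprocity gives (3/19) = -(19/3). Reduce: 19 ≡ 1 (mod 3). Now have -(1/3).
(1/3) = 1. Collecting the sign factors: -1.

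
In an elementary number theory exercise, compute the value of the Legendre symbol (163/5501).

5501 ≡ 1 (mod 4), so quadratic reciprocity gives (163/5501) = (5501/163). Reduce: 5501 ≡ 122 (mod 163). Now have (122/163).
Factor out 2: 122 = 2·61. Since 163 ≡ 3 (mod 8), (2/163) = -1. Now have -(61/163).
61 ≡ 1 (mod 4), so quadratic reciprocity gives (61/163) = (163/61). Reduce: 163 ≡ 41 (mod 61). Now have -(41/61).
41 ≡ 1 (mod 4), so quadratic reciprocity gives (41/61) = (61/41). Reduce: 61 ≡ 20 (mod 41). Now have -(20/41).
Factor out 2: 20 = 2^2·5. Since 41 ≡ 1 (mod 8), (2/41) = +1, and (2/41)^2 = +1. Now have -(5/41).
5 ≡ 1 (mod 4), so quadratic reciprocity gives (5/41) = (41/5). Reduce: 41 ≡ 1 (mod 5). Now have -(1/5).
(1/5) = 1. Collecting the sign factors: -1.

-1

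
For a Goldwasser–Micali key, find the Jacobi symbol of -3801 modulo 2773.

-1

(-3801/2773)
  = (3801/2773)    [2773 ≡ 1 mod 4 ⇒ (-1/2773) = +1]
  = (1028/2773)    [3801 ≡ 1028 mod 2773]
  = (257/2773)    [2773 ≡ 5 mod 8 ⇒ (2/2773)^2 = +1]
  = (2773/257)    [QR: 257 ≡ 1 mod 4, sign kept]
  = (203/257)    [2773 ≡ 203 mod 257]
  = (257/203)    [QR: 257 ≡ 1 mod 4, sign kept]
  = (54/203)    [257 ≡ 54 mod 203]
  = -(27/203)    [203 ≡ 3 mod 8 ⇒ (2/203) = -1]
  = (203/27)    [QR: both ≡ 3 mod 4, sign flips]
  = (14/27)    [203 ≡ 14 mod 27]
  = -(7/27)    [27 ≡ 3 mod 8 ⇒ (2/27) = -1]
  = (27/7)    [QR: both ≡ 3 mod 4, sign flips]
  = (6/7)    [27 ≡ 6 mod 7]
  = (3/7)    [7 ≡ 7 mod 8 ⇒ (2/7) = +1]
  = -(7/3)    [QR: both ≡ 3 mod 4, sign flips]
  = -(1/3)    [7 ≡ 1 mod 3]
  = -1    [(1/3) = 1]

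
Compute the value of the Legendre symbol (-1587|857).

Pull out -1: (-1587|857) = (-1|857)·(1587|857). Since 857 ≡ 1 (mod 4), (-1|857) = +1. Now have (1587|857).
Reduce the numerator: 1587 ≡ 730 (mod 857), so (1587|857) = (730|857).
Factor out 2: 730 = 2·365. Since 857 ≡ 1 (mod 8), (2|857) = +1. Now have (365|857).
365 ≡ 1 (mod 4), so quadratic reciprocity gives (365|857) = (857|365). Reduce: 857 ≡ 127 (mod 365). Now have (127|365).
365 ≡ 1 (mod 4), so quadratic reciprocity gives (127|365) = (365|127). Reduce: 365 ≡ 111 (mod 127). Now have (111|127).
Both 111 ≡ 3 and 127 ≡ 3 (mod 4), so reciprocity gives (111|127) = -(127|111). Reduce: 127 ≡ 16 (mod 111). Now have -(16|111).
Factor out 2: 16 = 2^4. Since 111 ≡ 7 (mod 8), (2|111) = +1, and (2|111)^4 = +1. Now have -(1|111).
(1|111) = 1. Collecting the sign factors: -1.

-1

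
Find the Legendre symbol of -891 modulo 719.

1

(-891|719)
  = (547|719)    [-891 ≡ 547 mod 719]
  = -(719|547)    [QR: both ≡ 3 mod 4, sign flips]
  = -(172|547)    [719 ≡ 172 mod 547]
  = -(43|547)    [547 ≡ 3 mod 8 ⇒ (2|547)^2 = +1]
  = (547|43)    [QR: both ≡ 3 mod 4, sign flips]
  = (31|43)    [547 ≡ 31 mod 43]
  = -(43|31)    [QR: both ≡ 3 mod 4, sign flips]
  = -(12|31)    [43 ≡ 12 mod 31]
  = -(3|31)    [31 ≡ 7 mod 8 ⇒ (2|31)^2 = +1]
  = (31|3)    [QR: both ≡ 3 mod 4, sign flips]
  = (1|3)    [31 ≡ 1 mod 3]
  = 1    [(1|3) = 1]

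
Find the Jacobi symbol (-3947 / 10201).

1

(-3947 / 10201)
  = (6254 / 10201)    [-3947 ≡ 6254 mod 10201]
  = (3127 / 10201)    [10201 ≡ 1 mod 8 ⇒ (2 / 10201) = +1]
  = (10201 / 3127)    [QR: 10201 ≡ 1 mod 4, sign kept]
  = (820 / 3127)    [10201 ≡ 820 mod 3127]
  = (205 / 3127)    [3127 ≡ 7 mod 8 ⇒ (2 / 3127)^2 = +1]
  = (3127 / 205)    [QR: 205 ≡ 1 mod 4, sign kept]
  = (52 / 205)    [3127 ≡ 52 mod 205]
  = (13 / 205)    [205 ≡ 5 mod 8 ⇒ (2 / 205)^2 = +1]
  = (205 / 13)    [QR: 13 ≡ 1 mod 4, sign kept]
  = (10 / 13)    [205 ≡ 10 mod 13]
  = -(5 / 13)    [13 ≡ 5 mod 8 ⇒ (2 / 13) = -1]
  = -(13 / 5)    [QR: 5 ≡ 1 mod 4, sign kept]
  = -(3 / 5)    [13 ≡ 3 mod 5]
  = -(5 / 3)    [QR: 5 ≡ 1 mod 4, sign kept]
  = -(2 / 3)    [5 ≡ 2 mod 3]
  = (1 / 3)    [3 ≡ 3 mod 8 ⇒ (2 / 3) = -1]
  = 1    [(1 / 3) = 1]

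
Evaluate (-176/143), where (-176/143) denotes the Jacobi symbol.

0

Pull out -1: (-176/143) = (-1/143)·(176/143). Since 143 ≡ 3 (mod 4), (-1/143) = -1. Now have -(176/143).
Reduce the numerator: 176 ≡ 33 (mod 143), so (176/143) = (33/143).
33 ≡ 1 (mod 4), so quadratic reciprocity gives (33/143) = (143/33). Reduce: 143 ≡ 11 (mod 33). Now have -(11/33).
33 ≡ 1 (mod 4), so quadratic reciprocity gives (11/33) = (33/11). Reduce: 33 ≡ 0 (mod 11). Now have -(0/11).
The numerator is now 0 with denominator 11 > 1: the symbol is 0.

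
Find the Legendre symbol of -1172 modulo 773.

-1

(-1172/773)
  = (374/773)    [-1172 ≡ 374 mod 773]
  = -(187/773)    [773 ≡ 5 mod 8 ⇒ (2/773) = -1]
  = -(773/187)    [QR: 773 ≡ 1 mod 4, sign kept]
  = -(25/187)    [773 ≡ 25 mod 187]
  = -(187/25)    [QR: 25 ≡ 1 mod 4, sign kept]
  = -(12/25)    [187 ≡ 12 mod 25]
  = -(3/25)    [25 ≡ 1 mod 8 ⇒ (2/25)^2 = +1]
  = -(25/3)    [QR: 25 ≡ 1 mod 4, sign kept]
  = -(1/3)    [25 ≡ 1 mod 3]
  = -1    [(1/3) = 1]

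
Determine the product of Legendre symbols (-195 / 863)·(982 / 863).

1

By multiplicativity, (-195·982 / 863) = (-195 / 863)·(982 / 863).
First factor (-195 / 863):
(-195 / 863)
  = (668 / 863)    [-195 ≡ 668 mod 863]
  = (167 / 863)    [863 ≡ 7 mod 8 ⇒ (2 / 863)^2 = +1]
  = -(863 / 167)    [QR: both ≡ 3 mod 4, sign flips]
  = -(28 / 167)    [863 ≡ 28 mod 167]
  = -(7 / 167)    [167 ≡ 7 mod 8 ⇒ (2 / 167)^2 = +1]
  = (167 / 7)    [QR: both ≡ 3 mod 4, sign flips]
  = (6 / 7)    [167 ≡ 6 mod 7]
  = (3 / 7)    [7 ≡ 7 mod 8 ⇒ (2 / 7) = +1]
  = -(7 / 3)    [QR: both ≡ 3 mod 4, sign flips]
  = -(1 / 3)    [7 ≡ 1 mod 3]
  = -1    [(1 / 3) = 1]
Second factor (982 / 863):
(982 / 863)
  = (119 / 863)    [982 ≡ 119 mod 863]
  = -(863 / 119)    [QR: both ≡ 3 mod 4, sign flips]
  = -(30 / 119)    [863 ≡ 30 mod 119]
  = -(15 / 119)    [119 ≡ 7 mod 8 ⇒ (2 / 119) = +1]
  = (119 / 15)    [QR: both ≡ 3 mod 4, sign flips]
  = (14 / 15)    [119 ≡ 14 mod 15]
  = (7 / 15)    [15 ≡ 7 mod 8 ⇒ (2 / 15) = +1]
  = -(15 / 7)    [QR: both ≡ 3 mod 4, sign flips]
  = -(1 / 7)    [15 ≡ 1 mod 7]
  = -1    [(1 / 7) = 1]
Product: (-1)·(-1) = 1.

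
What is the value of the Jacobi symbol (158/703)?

1

(158/703)
  = (79/703)    [703 ≡ 7 mod 8 ⇒ (2/703) = +1]
  = -(703/79)    [QR: both ≡ 3 mod 4, sign flips]
  = -(71/79)    [703 ≡ 71 mod 79]
  = (79/71)    [QR: both ≡ 3 mod 4, sign flips]
  = (8/71)    [79 ≡ 8 mod 71]
  = (1/71)    [71 ≡ 7 mod 8 ⇒ (2/71)^3 = +1]
  = 1    [(1/71) = 1]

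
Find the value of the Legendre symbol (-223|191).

-1

Pull out -1: (-223|191) = (-1|191)·(223|191). Since 191 ≡ 3 (mod 4), (-1|191) = -1. Now have -(223|191).
Reduce the numerator: 223 ≡ 32 (mod 191), so (223|191) = (32|191).
Factor out 2: 32 = 2^5. Since 191 ≡ 7 (mod 8), (2|191) = +1, and (2|191)^5 = +1. Now have -(1|191).
(1|191) = 1. Collecting the sign factors: -1.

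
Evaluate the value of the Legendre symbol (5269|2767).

Reduce the numerator: 5269 ≡ 2502 (mod 2767), so (5269|2767) = (2502|2767).
Factor out 2: 2502 = 2·1251. Since 2767 ≡ 7 (mod 8), (2|2767) = +1. Now have (1251|2767).
Both 1251 ≡ 3 and 2767 ≡ 3 (mod 4), so reciprocity gives (1251|2767) = -(2767|1251). Reduce: 2767 ≡ 265 (mod 1251). Now have -(265|1251).
265 ≡ 1 (mod 4), so quadratic reciprocity gives (265|1251) = (1251|265). Reduce: 1251 ≡ 191 (mod 265). Now have -(191|265).
265 ≡ 1 (mod 4), so quadratic reciprocity gives (191|265) = (265|191). Reduce: 265 ≡ 74 (mod 191). Now have -(74|191).
Factor out 2: 74 = 2·37. Since 191 ≡ 7 (mod 8), (2|191) = +1. Now have -(37|191).
37 ≡ 1 (mod 4), so quadratic reciprocity gives (37|191) = (191|37). Reduce: 191 ≡ 6 (mod 37). Now have -(6|37).
Factor out 2: 6 = 2·3. Since 37 ≡ 5 (mod 8), (2|37) = -1. Now have (3|37).
37 ≡ 1 (mod 4), so quadratic reciprocity gives (3|37) = (37|3). Reduce: 37 ≡ 1 (mod 3). Now have (1|3).
(1|3) = 1. Collecting the sign factors: 1.

1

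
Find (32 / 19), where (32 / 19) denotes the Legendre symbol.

-1

(32 / 19)
  = (13 / 19)    [32 ≡ 13 mod 19]
  = (19 / 13)    [QR: 13 ≡ 1 mod 4, sign kept]
  = (6 / 13)    [19 ≡ 6 mod 13]
  = -(3 / 13)    [13 ≡ 5 mod 8 ⇒ (2 / 13) = -1]
  = -(13 / 3)    [QR: 13 ≡ 1 mod 4, sign kept]
  = -(1 / 3)    [13 ≡ 1 mod 3]
  = -1    [(1 / 3) = 1]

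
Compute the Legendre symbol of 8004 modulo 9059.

-1

(8004/9059)
  = (2001/9059)    [9059 ≡ 3 mod 8 ⇒ (2/9059)^2 = +1]
  = (9059/2001)    [QR: 2001 ≡ 1 mod 4, sign kept]
  = (1055/2001)    [9059 ≡ 1055 mod 2001]
  = (2001/1055)    [QR: 2001 ≡ 1 mod 4, sign kept]
  = (946/1055)    [2001 ≡ 946 mod 1055]
  = (473/1055)    [1055 ≡ 7 mod 8 ⇒ (2/1055) = +1]
  = (1055/473)    [QR: 473 ≡ 1 mod 4, sign kept]
  = (109/473)    [1055 ≡ 109 mod 473]
  = (473/109)    [QR: 109 ≡ 1 mod 4, sign kept]
  = (37/109)    [473 ≡ 37 mod 109]
  = (109/37)    [QR: 37 ≡ 1 mod 4, sign kept]
  = (35/37)    [109 ≡ 35 mod 37]
  = (37/35)    [QR: 37 ≡ 1 mod 4, sign kept]
  = (2/35)    [37 ≡ 2 mod 35]
  = -(1/35)    [35 ≡ 3 mod 8 ⇒ (2/35) = -1]
  = -1    [(1/35) = 1]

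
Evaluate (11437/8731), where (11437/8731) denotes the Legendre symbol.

1

(11437/8731)
  = (2706/8731)    [11437 ≡ 2706 mod 8731]
  = -(1353/8731)    [8731 ≡ 3 mod 8 ⇒ (2/8731) = -1]
  = -(8731/1353)    [QR: 1353 ≡ 1 mod 4, sign kept]
  = -(613/1353)    [8731 ≡ 613 mod 1353]
  = -(1353/613)    [QR: 613 ≡ 1 mod 4, sign kept]
  = -(127/613)    [1353 ≡ 127 mod 613]
  = -(613/127)    [QR: 613 ≡ 1 mod 4, sign kept]
  = -(105/127)    [613 ≡ 105 mod 127]
  = -(127/105)    [QR: 105 ≡ 1 mod 4, sign kept]
  = -(22/105)    [127 ≡ 22 mod 105]
  = -(11/105)    [105 ≡ 1 mod 8 ⇒ (2/105) = +1]
  = -(105/11)    [QR: 105 ≡ 1 mod 4, sign kept]
  = -(6/11)    [105 ≡ 6 mod 11]
  = (3/11)    [11 ≡ 3 mod 8 ⇒ (2/11) = -1]
  = -(11/3)    [QR: both ≡ 3 mod 4, sign flips]
  = -(2/3)    [11 ≡ 2 mod 3]
  = (1/3)    [3 ≡ 3 mod 8 ⇒ (2/3) = -1]
  = 1    [(1/3) = 1]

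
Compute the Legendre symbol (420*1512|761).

1

By multiplicativity, (420·1512|761) = (420|761)·(1512|761).
First factor (420|761):
Factor out 2: 420 = 2^2·105. Since 761 ≡ 1 (mod 8), (2|761) = +1, and (2|761)^2 = +1. Now have (105|761).
105 ≡ 1 (mod 4), so quadratic reciprocity gives (105|761) = (761|105). Reduce: 761 ≡ 26 (mod 105). Now have (26|105).
Factor out 2: 26 = 2·13. Since 105 ≡ 1 (mod 8), (2|105) = +1. Now have (13|105).
13 ≡ 1 (mod 4), so quadratic reciprocity gives (13|105) = (105|13). Reduce: 105 ≡ 1 (mod 13). Now have (1|13).
(1|13) = 1. Collecting the sign factors: 1.
Second factor (1512|761):
Reduce the numerator: 1512 ≡ 751 (mod 761), so (1512|761) = (751|761).
761 ≡ 1 (mod 4), so quadratic reciprocity gives (751|761) = (761|751). Reduce: 761 ≡ 10 (mod 751). Now have (10|751).
Factor out 2: 10 = 2·5. Since 751 ≡ 7 (mod 8), (2|751) = +1. Now have (5|751).
5 ≡ 1 (mod 4), so quadratic reciprocity gives (5|751) = (751|5). Reduce: 751 ≡ 1 (mod 5). Now have (1|5).
(1|5) = 1. Collecting the sign factors: 1.
Product: (1)·(1) = 1.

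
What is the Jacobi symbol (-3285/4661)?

Reduce the numerator: -3285 ≡ 1376 (mod 4661), so (-3285/4661) = (1376/4661).
Factor out 2: 1376 = 2^5·43. Since 4661 ≡ 5 (mod 8), (2/4661) = -1, and (2/4661)^5 = -1. Now have -(43/4661).
4661 ≡ 1 (mod 4), so quadratic reciprocity gives (43/4661) = (4661/43). Reduce: 4661 ≡ 17 (mod 43). Now have -(17/43).
17 ≡ 1 (mod 4), so quadratic reciprocity gives (17/43) = (43/17). Reduce: 43 ≡ 9 (mod 17). Now have -(9/17).
9 ≡ 1 (mod 4), so quadratic reciprocity gives (9/17) = (17/9). Reduce: 17 ≡ 8 (mod 9). Now have -(8/9).
Factor out 2: 8 = 2^3. Since 9 ≡ 1 (mod 8), (2/9) = +1, and (2/9)^3 = +1. Now have -(1/9).
(1/9) = 1. Collecting the sign factors: -1.

-1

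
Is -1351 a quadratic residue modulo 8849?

no

Reduce the numerator: -1351 ≡ 7498 (mod 8849), so (-1351/8849) = (7498/8849).
Factor out 2: 7498 = 2·3749. Since 8849 ≡ 1 (mod 8), (2/8849) = +1. Now have (3749/8849).
3749 ≡ 1 (mod 4), so quadratic reciprocity gives (3749/8849) = (8849/3749). Reduce: 8849 ≡ 1351 (mod 3749). Now have (1351/3749).
3749 ≡ 1 (mod 4), so quadratic reciprocity gives (1351/3749) = (3749/1351). Reduce: 3749 ≡ 1047 (mod 1351). Now have (1047/1351).
Both 1047 ≡ 3 and 1351 ≡ 3 (mod 4), so reciprocity gives (1047/1351) = -(1351/1047). Reduce: 1351 ≡ 304 (mod 1047). Now have -(304/1047).
Factor out 2: 304 = 2^4·19. Since 1047 ≡ 7 (mod 8), (2/1047) = +1, and (2/1047)^4 = +1. Now have -(19/1047).
Both 19 ≡ 3 and 1047 ≡ 3 (mod 4), so reciprocity gives (19/1047) = -(1047/19). Reduce: 1047 ≡ 2 (mod 19). Now have (2/19).
Factor out 2: 2 = 2. Since 19 ≡ 3 (mod 8), (2/19) = -1. Now have -(1/19).
(1/19) = 1. Collecting the sign factors: -1.
(-1351/8849) = -1, and 8849 is prime, so -1351 is not a quadratic residue mod 8849.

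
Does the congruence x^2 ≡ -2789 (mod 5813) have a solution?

Reduce the numerator: -2789 ≡ 3024 (mod 5813), so (-2789/5813) = (3024/5813).
Factor out 2: 3024 = 2^4·189. Since 5813 ≡ 5 (mod 8), (2/5813) = -1, and (2/5813)^4 = +1. Now have (189/5813).
189 ≡ 1 (mod 4), so quadratic reciprocity gives (189/5813) = (5813/189). Reduce: 5813 ≡ 143 (mod 189). Now have (143/189).
189 ≡ 1 (mod 4), so quadratic reciprocity gives (143/189) = (189/143). Reduce: 189 ≡ 46 (mod 143). Now have (46/143).
Factor out 2: 46 = 2·23. Since 143 ≡ 7 (mod 8), (2/143) = +1. Now have (23/143).
Both 23 ≡ 3 and 143 ≡ 3 (mod 4), so reciprocity gives (23/143) = -(143/23). Reduce: 143 ≡ 5 (mod 23). Now have -(5/23).
5 ≡ 1 (mod 4), so quadratic reciprocity gives (5/23) = (23/5). Reduce: 23 ≡ 3 (mod 5). Now have -(3/5).
5 ≡ 1 (mod 4), so quadratic reciprocity gives (3/5) = (5/3). Reduce: 5 ≡ 2 (mod 3). Now have -(2/3).
Factor out 2: 2 = 2. Since 3 ≡ 3 (mod 8), (2/3) = -1. Now have (1/3).
(1/3) = 1. Collecting the sign factors: 1.
(-2789/5813) = 1, and 5813 is prime, so -2789 is a quadratic residue mod 5813.

yes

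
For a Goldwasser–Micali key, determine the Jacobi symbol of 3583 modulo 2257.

(3583 / 2257)
  = (1326 / 2257)    [3583 ≡ 1326 mod 2257]
  = (663 / 2257)    [2257 ≡ 1 mod 8 ⇒ (2 / 2257) = +1]
  = (2257 / 663)    [QR: 2257 ≡ 1 mod 4, sign kept]
  = (268 / 663)    [2257 ≡ 268 mod 663]
  = (67 / 663)    [663 ≡ 7 mod 8 ⇒ (2 / 663)^2 = +1]
  = -(663 / 67)    [QR: both ≡ 3 mod 4, sign flips]
  = -(60 / 67)    [663 ≡ 60 mod 67]
  = -(15 / 67)    [67 ≡ 3 mod 8 ⇒ (2 / 67)^2 = +1]
  = (67 / 15)    [QR: both ≡ 3 mod 4, sign flips]
  = (7 / 15)    [67 ≡ 7 mod 15]
  = -(15 / 7)    [QR: both ≡ 3 mod 4, sign flips]
  = -(1 / 7)    [15 ≡ 1 mod 7]
  = -1    [(1 / 7) = 1]

-1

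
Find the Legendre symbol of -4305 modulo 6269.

-1

Reduce the numerator: -4305 ≡ 1964 (mod 6269), so (-4305 / 6269) = (1964 / 6269).
Factor out 2: 1964 = 2^2·491. Since 6269 ≡ 5 (mod 8), (2 / 6269) = -1, and (2 / 6269)^2 = +1. Now have (491 / 6269).
6269 ≡ 1 (mod 4), so quadratic reciprocity gives (491 / 6269) = (6269 / 491). Reduce: 6269 ≡ 377 (mod 491). Now have (377 / 491).
377 ≡ 1 (mod 4), so quadratic reciprocity gives (377 / 491) = (491 / 377). Reduce: 491 ≡ 114 (mod 377). Now have (114 / 377).
Factor out 2: 114 = 2·57. Since 377 ≡ 1 (mod 8), (2 / 377) = +1. Now have (57 / 377).
57 ≡ 1 (mod 4), so quadratic reciprocity gives (57 / 377) = (377 / 57). Reduce: 377 ≡ 35 (mod 57). Now have (35 / 57).
57 ≡ 1 (mod 4), so quadratic reciprocity gives (35 / 57) = (57 / 35). Reduce: 57 ≡ 22 (mod 35). Now have (22 / 35).
Factor out 2: 22 = 2·11. Since 35 ≡ 3 (mod 8), (2 / 35) = -1. Now have -(11 / 35).
Both 11 ≡ 3 and 35 ≡ 3 (mod 4), so reciprocity gives (11 / 35) = -(35 / 11). Reduce: 35 ≡ 2 (mod 11). Now have (2 / 11).
Factor out 2: 2 = 2. Since 11 ≡ 3 (mod 8), (2 / 11) = -1. Now have -(1 / 11).
(1 / 11) = 1. Collecting the sign factors: -1.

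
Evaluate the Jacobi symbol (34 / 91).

1

(34 / 91)
  = -(17 / 91)    [91 ≡ 3 mod 8 ⇒ (2 / 91) = -1]
  = -(91 / 17)    [QR: 17 ≡ 1 mod 4, sign kept]
  = -(6 / 17)    [91 ≡ 6 mod 17]
  = -(3 / 17)    [17 ≡ 1 mod 8 ⇒ (2 / 17) = +1]
  = -(17 / 3)    [QR: 17 ≡ 1 mod 4, sign kept]
  = -(2 / 3)    [17 ≡ 2 mod 3]
  = (1 / 3)    [3 ≡ 3 mod 8 ⇒ (2 / 3) = -1]
  = 1    [(1 / 3) = 1]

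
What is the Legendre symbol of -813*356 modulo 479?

By multiplicativity, (-813·356/479) = (-813/479)·(356/479).
First factor (-813/479):
(-813/479)
  = -(813/479)    [479 ≡ 3 mod 4 ⇒ (-1/479) = -1]
  = -(334/479)    [813 ≡ 334 mod 479]
  = -(167/479)    [479 ≡ 7 mod 8 ⇒ (2/479) = +1]
  = (479/167)    [QR: both ≡ 3 mod 4, sign flips]
  = (145/167)    [479 ≡ 145 mod 167]
  = (167/145)    [QR: 145 ≡ 1 mod 4, sign kept]
  = (22/145)    [167 ≡ 22 mod 145]
  = (11/145)    [145 ≡ 1 mod 8 ⇒ (2/145) = +1]
  = (145/11)    [QR: 145 ≡ 1 mod 4, sign kept]
  = (2/11)    [145 ≡ 2 mod 11]
  = -(1/11)    [11 ≡ 3 mod 8 ⇒ (2/11) = -1]
  = -1    [(1/11) = 1]
Second factor (356/479):
(356/479)
  = (89/479)    [479 ≡ 7 mod 8 ⇒ (2/479)^2 = +1]
  = (479/89)    [QR: 89 ≡ 1 mod 4, sign kept]
  = (34/89)    [479 ≡ 34 mod 89]
  = (17/89)    [89 ≡ 1 mod 8 ⇒ (2/89) = +1]
  = (89/17)    [QR: 17 ≡ 1 mod 4, sign kept]
  = (4/17)    [89 ≡ 4 mod 17]
  = (1/17)    [17 ≡ 1 mod 8 ⇒ (2/17)^2 = +1]
  = 1    [(1/17) = 1]
Product: (-1)·(1) = -1.

-1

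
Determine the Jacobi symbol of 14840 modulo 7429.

(14840 / 7429)
  = (7411 / 7429)    [14840 ≡ 7411 mod 7429]
  = (7429 / 7411)    [QR: 7429 ≡ 1 mod 4, sign kept]
  = (18 / 7411)    [7429 ≡ 18 mod 7411]
  = -(9 / 7411)    [7411 ≡ 3 mod 8 ⇒ (2 / 7411) = -1]
  = -(7411 / 9)    [QR: 9 ≡ 1 mod 4, sign kept]
  = -(4 / 9)    [7411 ≡ 4 mod 9]
  = -(1 / 9)    [9 ≡ 1 mod 8 ⇒ (2 / 9)^2 = +1]
  = -1    [(1 / 9) = 1]

-1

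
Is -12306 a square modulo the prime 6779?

yes

Reduce the numerator: -12306 ≡ 1252 (mod 6779), so (-12306|6779) = (1252|6779).
Factor out 2: 1252 = 2^2·313. Since 6779 ≡ 3 (mod 8), (2|6779) = -1, and (2|6779)^2 = +1. Now have (313|6779).
313 ≡ 1 (mod 4), so quadratic reciprocity gives (313|6779) = (6779|313). Reduce: 6779 ≡ 206 (mod 313). Now have (206|313).
Factor out 2: 206 = 2·103. Since 313 ≡ 1 (mod 8), (2|313) = +1. Now have (103|313).
313 ≡ 1 (mod 4), so quadratic reciprocity gives (103|313) = (313|103). Reduce: 313 ≡ 4 (mod 103). Now have (4|103).
Factor out 2: 4 = 2^2. Since 103 ≡ 7 (mod 8), (2|103) = +1, and (2|103)^2 = +1. Now have (1|103).
(1|103) = 1. Collecting the sign factors: 1.
The Legendre symbol is 1, so x^2 ≡ -12306 (mod 6779) has solution.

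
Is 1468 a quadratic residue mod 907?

no

(1468|907)
  = (561|907)    [1468 ≡ 561 mod 907]
  = (907|561)    [QR: 561 ≡ 1 mod 4, sign kept]
  = (346|561)    [907 ≡ 346 mod 561]
  = (173|561)    [561 ≡ 1 mod 8 ⇒ (2|561) = +1]
  = (561|173)    [QR: 173 ≡ 1 mod 4, sign kept]
  = (42|173)    [561 ≡ 42 mod 173]
  = -(21|173)    [173 ≡ 5 mod 8 ⇒ (2|173) = -1]
  = -(173|21)    [QR: 21 ≡ 1 mod 4, sign kept]
  = -(5|21)    [173 ≡ 5 mod 21]
  = -(21|5)    [QR: 5 ≡ 1 mod 4, sign kept]
  = -(1|5)    [21 ≡ 1 mod 5]
  = -1    [(1|5) = 1]
The Legendre symbol is -1, so x^2 ≡ 1468 (mod 907) has no solution.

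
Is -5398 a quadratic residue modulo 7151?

no

Pull out -1: (-5398|7151) = (-1|7151)·(5398|7151). Since 7151 ≡ 3 (mod 4), (-1|7151) = -1. Now have -(5398|7151).
Factor out 2: 5398 = 2·2699. Since 7151 ≡ 7 (mod 8), (2|7151) = +1. Now have -(2699|7151).
Both 2699 ≡ 3 and 7151 ≡ 3 (mod 4), so reciprocity gives (2699|7151) = -(7151|2699). Reduce: 7151 ≡ 1753 (mod 2699). Now have (1753|2699).
1753 ≡ 1 (mod 4), so quadratic reciprocity gives (1753|2699) = (2699|1753). Reduce: 2699 ≡ 946 (mod 1753). Now have (946|1753).
Factor out 2: 946 = 2·473. Since 1753 ≡ 1 (mod 8), (2|1753) = +1. Now have (473|1753).
473 ≡ 1 (mod 4), so quadratic reciprocity gives (473|1753) = (1753|473). Reduce: 1753 ≡ 334 (mod 473). Now have (334|473).
Factor out 2: 334 = 2·167. Since 473 ≡ 1 (mod 8), (2|473) = +1. Now have (167|473).
473 ≡ 1 (mod 4), so quadratic reciprocity gives (167|473) = (473|167). Reduce: 473 ≡ 139 (mod 167). Now have (139|167).
Both 139 ≡ 3 and 167 ≡ 3 (mod 4), so reciprocity gives (139|167) = -(167|139). Reduce: 167 ≡ 28 (mod 139). Now have -(28|139).
Factor out 2: 28 = 2^2·7. Since 139 ≡ 3 (mod 8), (2|139) = -1, and (2|139)^2 = +1. Now have -(7|139).
Both 7 ≡ 3 and 139 ≡ 3 (mod 4), so reciprocity gives (7|139) = -(139|7). Reduce: 139 ≡ 6 (mod 7). Now have (6|7).
Factor out 2: 6 = 2·3. Since 7 ≡ 7 (mod 8), (2|7) = +1. Now have (3|7).
Both 3 ≡ 3 and 7 ≡ 3 (mod 4), so reciprocity gives (3|7) = -(7|3). Reduce: 7 ≡ 1 (mod 3). Now have -(1|3).
(1|3) = 1. Collecting the sign factors: -1.
The Legendre symbol is -1, so x^2 ≡ -5398 (mod 7151) has no solution.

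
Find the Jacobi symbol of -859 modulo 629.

Reduce the numerator: -859 ≡ 399 (mod 629), so (-859/629) = (399/629).
629 ≡ 1 (mod 4), so quadratic reciprocity gives (399/629) = (629/399). Reduce: 629 ≡ 230 (mod 399). Now have (230/399).
Factor out 2: 230 = 2·115. Since 399 ≡ 7 (mod 8), (2/399) = +1. Now have (115/399).
Both 115 ≡ 3 and 399 ≡ 3 (mod 4), so reciprocity gives (115/399) = -(399/115). Reduce: 399 ≡ 54 (mod 115). Now have -(54/115).
Factor out 2: 54 = 2·27. Since 115 ≡ 3 (mod 8), (2/115) = -1. Now have (27/115).
Both 27 ≡ 3 and 115 ≡ 3 (mod 4), so reciprocity gives (27/115) = -(115/27). Reduce: 115 ≡ 7 (mod 27). Now have -(7/27).
Both 7 ≡ 3 and 27 ≡ 3 (mod 4), so reciprocity gives (7/27) = -(27/7). Reduce: 27 ≡ 6 (mod 7). Now have (6/7).
Factor out 2: 6 = 2·3. Since 7 ≡ 7 (mod 8), (2/7) = +1. Now have (3/7).
Both 3 ≡ 3 and 7 ≡ 3 (mod 4), so reciprocity gives (3/7) = -(7/3). Reduce: 7 ≡ 1 (mod 3). Now have -(1/3).
(1/3) = 1. Collecting the sign factors: -1.

-1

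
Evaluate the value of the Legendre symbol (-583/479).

1

Pull out -1: (-583/479) = (-1/479)·(583/479). Since 479 ≡ 3 (mod 4), (-1/479) = -1. Now have -(583/479).
Reduce the numerator: 583 ≡ 104 (mod 479), so (583/479) = (104/479).
Factor out 2: 104 = 2^3·13. Since 479 ≡ 7 (mod 8), (2/479) = +1, and (2/479)^3 = +1. Now have -(13/479).
13 ≡ 1 (mod 4), so quadratic reciprocity gives (13/479) = (479/13). Reduce: 479 ≡ 11 (mod 13). Now have -(11/13).
13 ≡ 1 (mod 4), so quadratic reciprocity gives (11/13) = (13/11). Reduce: 13 ≡ 2 (mod 11). Now have -(2/11).
Factor out 2: 2 = 2. Since 11 ≡ 3 (mod 8), (2/11) = -1. Now have (1/11).
(1/11) = 1. Collecting the sign factors: 1.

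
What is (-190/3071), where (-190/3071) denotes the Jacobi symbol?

-1

(-190/3071)
  = -(190/3071)    [3071 ≡ 3 mod 4 ⇒ (-1/3071) = -1]
  = -(95/3071)    [3071 ≡ 7 mod 8 ⇒ (2/3071) = +1]
  = (3071/95)    [QR: both ≡ 3 mod 4, sign flips]
  = (31/95)    [3071 ≡ 31 mod 95]
  = -(95/31)    [QR: both ≡ 3 mod 4, sign flips]
  = -(2/31)    [95 ≡ 2 mod 31]
  = -(1/31)    [31 ≡ 7 mod 8 ⇒ (2/31) = +1]
  = -1    [(1/31) = 1]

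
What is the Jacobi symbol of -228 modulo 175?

Pull out -1: (-228|175) = (-1|175)·(228|175). Since 175 ≡ 3 (mod 4), (-1|175) = -1. Now have -(228|175).
Reduce the numerator: 228 ≡ 53 (mod 175), so (228|175) = (53|175).
53 ≡ 1 (mod 4), so quadratic reciprocity gives (53|175) = (175|53). Reduce: 175 ≡ 16 (mod 53). Now have -(16|53).
Factor out 2: 16 = 2^4. Since 53 ≡ 5 (mod 8), (2|53) = -1, and (2|53)^4 = +1. Now have -(1|53).
(1|53) = 1. Collecting the sign factors: -1.

-1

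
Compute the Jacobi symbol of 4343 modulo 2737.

(4343/2737)
  = (1606/2737)    [4343 ≡ 1606 mod 2737]
  = (803/2737)    [2737 ≡ 1 mod 8 ⇒ (2/2737) = +1]
  = (2737/803)    [QR: 2737 ≡ 1 mod 4, sign kept]
  = (328/803)    [2737 ≡ 328 mod 803]
  = -(41/803)    [803 ≡ 3 mod 8 ⇒ (2/803)^3 = -1]
  = -(803/41)    [QR: 41 ≡ 1 mod 4, sign kept]
  = -(24/41)    [803 ≡ 24 mod 41]
  = -(3/41)    [41 ≡ 1 mod 8 ⇒ (2/41)^3 = +1]
  = -(41/3)    [QR: 41 ≡ 1 mod 4, sign kept]
  = -(2/3)    [41 ≡ 2 mod 3]
  = (1/3)    [3 ≡ 3 mod 8 ⇒ (2/3) = -1]
  = 1    [(1/3) = 1]

1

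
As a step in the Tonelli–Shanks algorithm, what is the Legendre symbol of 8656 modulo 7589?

1

(8656 / 7589)
  = (1067 / 7589)    [8656 ≡ 1067 mod 7589]
  = (7589 / 1067)    [QR: 7589 ≡ 1 mod 4, sign kept]
  = (120 / 1067)    [7589 ≡ 120 mod 1067]
  = -(15 / 1067)    [1067 ≡ 3 mod 8 ⇒ (2 / 1067)^3 = -1]
  = (1067 / 15)    [QR: both ≡ 3 mod 4, sign flips]
  = (2 / 15)    [1067 ≡ 2 mod 15]
  = (1 / 15)    [15 ≡ 7 mod 8 ⇒ (2 / 15) = +1]
  = 1    [(1 / 15) = 1]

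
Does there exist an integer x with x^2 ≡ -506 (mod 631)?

(-506|631)
  = -(506|631)    [631 ≡ 3 mod 4 ⇒ (-1|631) = -1]
  = -(253|631)    [631 ≡ 7 mod 8 ⇒ (2|631) = +1]
  = -(631|253)    [QR: 253 ≡ 1 mod 4, sign kept]
  = -(125|253)    [631 ≡ 125 mod 253]
  = -(253|125)    [QR: 125 ≡ 1 mod 4, sign kept]
  = -(3|125)    [253 ≡ 3 mod 125]
  = -(125|3)    [QR: 125 ≡ 1 mod 4, sign kept]
  = -(2|3)    [125 ≡ 2 mod 3]
  = (1|3)    [3 ≡ 3 mod 8 ⇒ (2|3) = -1]
  = 1    [(1|3) = 1]
The Legendre symbol is 1, so x^2 ≡ -506 (mod 631) has solution.

yes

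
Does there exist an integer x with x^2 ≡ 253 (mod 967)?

253 ≡ 1 (mod 4), so quadratic reciprocity gives (253/967) = (967/253). Reduce: 967 ≡ 208 (mod 253). Now have (208/253).
Factor out 2: 208 = 2^4·13. Since 253 ≡ 5 (mod 8), (2/253) = -1, and (2/253)^4 = +1. Now have (13/253).
13 ≡ 1 (mod 4), so quadratic reciprocity gives (13/253) = (253/13). Reduce: 253 ≡ 6 (mod 13). Now have (6/13).
Factor out 2: 6 = 2·3. Since 13 ≡ 5 (mod 8), (2/13) = -1. Now have -(3/13).
13 ≡ 1 (mod 4), so quadratic reciprocity gives (3/13) = (13/3). Reduce: 13 ≡ 1 (mod 3). Now have -(1/3).
(1/3) = 1. Collecting the sign factors: -1.
(253/967) = -1, and 967 is prime, so 253 is not a quadratic residue mod 967.

no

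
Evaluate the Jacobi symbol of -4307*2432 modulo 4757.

1

By multiplicativity, (-4307·2432|4757) = (-4307|4757)·(2432|4757).
First factor (-4307|4757):
Reduce the numerator: -4307 ≡ 450 (mod 4757), so (-4307|4757) = (450|4757).
Factor out 2: 450 = 2·225. Since 4757 ≡ 5 (mod 8), (2|4757) = -1. Now have -(225|4757).
225 ≡ 1 (mod 4), so quadratic reciprocity gives (225|4757) = (4757|225). Reduce: 4757 ≡ 32 (mod 225). Now have -(32|225).
Factor out 2: 32 = 2^5. Since 225 ≡ 1 (mod 8), (2|225) = +1, and (2|225)^5 = +1. Now have -(1|225).
(1|225) = 1. Collecting the sign factors: -1.
Second factor (2432|4757):
Factor out 2: 2432 = 2^7·19. Since 4757 ≡ 5 (mod 8), (2|4757) = -1, and (2|4757)^7 = -1. Now have -(19|4757).
4757 ≡ 1 (mod 4), so quadratic reciprocity gives (19|4757) = (4757|19). Reduce: 4757 ≡ 7 (mod 19). Now have -(7|19).
Both 7 ≡ 3 and 19 ≡ 3 (mod 4), so reciprocity gives (7|19) = -(19|7). Reduce: 19 ≡ 5 (mod 7). Now have (5|7).
5 ≡ 1 (mod 4), so quadratic reciprocity gives (5|7) = (7|5). Reduce: 7 ≡ 2 (mod 5). Now have (2|5).
Factor out 2: 2 = 2. Since 5 ≡ 5 (mod 8), (2|5) = -1. Now have -(1|5).
(1|5) = 1. Collecting the sign factors: -1.
Product: (-1)·(-1) = 1.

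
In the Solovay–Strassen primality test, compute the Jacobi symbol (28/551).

1

Factor out 2: 28 = 2^2·7. Since 551 ≡ 7 (mod 8), (2/551) = +1, and (2/551)^2 = +1. Now have (7/551).
Both 7 ≡ 3 and 551 ≡ 3 (mod 4), so reciprocity gives (7/551) = -(551/7). Reduce: 551 ≡ 5 (mod 7). Now have -(5/7).
5 ≡ 1 (mod 4), so quadratic reciprocity gives (5/7) = (7/5). Reduce: 7 ≡ 2 (mod 5). Now have -(2/5).
Factor out 2: 2 = 2. Since 5 ≡ 5 (mod 8), (2/5) = -1. Now have (1/5).
(1/5) = 1. Collecting the sign factors: 1.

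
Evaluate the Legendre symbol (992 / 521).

(992 / 521)
  = (471 / 521)    [992 ≡ 471 mod 521]
  = (521 / 471)    [QR: 521 ≡ 1 mod 4, sign kept]
  = (50 / 471)    [521 ≡ 50 mod 471]
  = (25 / 471)    [471 ≡ 7 mod 8 ⇒ (2 / 471) = +1]
  = (471 / 25)    [QR: 25 ≡ 1 mod 4, sign kept]
  = (21 / 25)    [471 ≡ 21 mod 25]
  = (25 / 21)    [QR: 21 ≡ 1 mod 4, sign kept]
  = (4 / 21)    [25 ≡ 4 mod 21]
  = (1 / 21)    [21 ≡ 5 mod 8 ⇒ (2 / 21)^2 = +1]
  = 1    [(1 / 21) = 1]

1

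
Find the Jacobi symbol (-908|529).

1

Reduce the numerator: -908 ≡ 150 (mod 529), so (-908|529) = (150|529).
Factor out 2: 150 = 2·75. Since 529 ≡ 1 (mod 8), (2|529) = +1. Now have (75|529).
529 ≡ 1 (mod 4), so quadratic reciprocity gives (75|529) = (529|75). Reduce: 529 ≡ 4 (mod 75). Now have (4|75).
Factor out 2: 4 = 2^2. Since 75 ≡ 3 (mod 8), (2|75) = -1, and (2|75)^2 = +1. Now have (1|75).
(1|75) = 1. Collecting the sign factors: 1.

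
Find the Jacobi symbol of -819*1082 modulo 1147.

By multiplicativity, (-819·1082/1147) = (-819/1147)·(1082/1147).
First factor (-819/1147):
Reduce the numerator: -819 ≡ 328 (mod 1147), so (-819/1147) = (328/1147).
Factor out 2: 328 = 2^3·41. Since 1147 ≡ 3 (mod 8), (2/1147) = -1, and (2/1147)^3 = -1. Now have -(41/1147).
41 ≡ 1 (mod 4), so quadratic reciprocity gives (41/1147) = (1147/41). Reduce: 1147 ≡ 40 (mod 41). Now have -(40/41).
Factor out 2: 40 = 2^3·5. Since 41 ≡ 1 (mod 8), (2/41) = +1, and (2/41)^3 = +1. Now have -(5/41).
5 ≡ 1 (mod 4), so quadratic reciprocity gives (5/41) = (41/5). Reduce: 41 ≡ 1 (mod 5). Now have -(1/5).
(1/5) = 1. Collecting the sign factors: -1.
Second factor (1082/1147):
Factor out 2: 1082 = 2·541. Since 1147 ≡ 3 (mod 8), (2/1147) = -1. Now have -(541/1147).
541 ≡ 1 (mod 4), so quadratic reciprocity gives (541/1147) = (1147/541). Reduce: 1147 ≡ 65 (mod 541). Now have -(65/541).
65 ≡ 1 (mod 4), so quadratic reciprocity gives (65/541) = (541/65). Reduce: 541 ≡ 21 (mod 65). Now have -(21/65).
21 ≡ 1 (mod 4), so quadratic reciprocity gives (21/65) = (65/21). Reduce: 65 ≡ 2 (mod 21). Now have -(2/21).
Factor out 2: 2 = 2. Since 21 ≡ 5 (mod 8), (2/21) = -1. Now have (1/21).
(1/21) = 1. Collecting the sign factors: 1.
Product: (-1)·(1) = -1.

-1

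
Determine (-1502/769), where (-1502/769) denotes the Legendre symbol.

Reduce the numerator: -1502 ≡ 36 (mod 769), so (-1502/769) = (36/769).
Factor out 2: 36 = 2^2·9. Since 769 ≡ 1 (mod 8), (2/769) = +1, and (2/769)^2 = +1. Now have (9/769).
9 ≡ 1 (mod 4), so quadratic reciprocity gives (9/769) = (769/9). Reduce: 769 ≡ 4 (mod 9). Now have (4/9).
Factor out 2: 4 = 2^2. Since 9 ≡ 1 (mod 8), (2/9) = +1, and (2/9)^2 = +1. Now have (1/9).
(1/9) = 1. Collecting the sign factors: 1.

1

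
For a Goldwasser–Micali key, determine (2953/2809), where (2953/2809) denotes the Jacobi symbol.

1

Reduce the numerator: 2953 ≡ 144 (mod 2809), so (2953/2809) = (144/2809).
Factor out 2: 144 = 2^4·9. Since 2809 ≡ 1 (mod 8), (2/2809) = +1, and (2/2809)^4 = +1. Now have (9/2809).
9 ≡ 1 (mod 4), so quadratic reciprocity gives (9/2809) = (2809/9). Reduce: 2809 ≡ 1 (mod 9). Now have (1/9).
(1/9) = 1. Collecting the sign factors: 1.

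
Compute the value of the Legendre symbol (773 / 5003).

(773 / 5003)
  = (5003 / 773)    [QR: 773 ≡ 1 mod 4, sign kept]
  = (365 / 773)    [5003 ≡ 365 mod 773]
  = (773 / 365)    [QR: 365 ≡ 1 mod 4, sign kept]
  = (43 / 365)    [773 ≡ 43 mod 365]
  = (365 / 43)    [QR: 365 ≡ 1 mod 4, sign kept]
  = (21 / 43)    [365 ≡ 21 mod 43]
  = (43 / 21)    [QR: 21 ≡ 1 mod 4, sign kept]
  = (1 / 21)    [43 ≡ 1 mod 21]
  = 1    [(1 / 21) = 1]

1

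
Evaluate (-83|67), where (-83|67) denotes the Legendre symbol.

Reduce the numerator: -83 ≡ 51 (mod 67), so (-83|67) = (51|67).
Both 51 ≡ 3 and 67 ≡ 3 (mod 4), so reciprocity gives (51|67) = -(67|51). Reduce: 67 ≡ 16 (mod 51). Now have -(16|51).
Factor out 2: 16 = 2^4. Since 51 ≡ 3 (mod 8), (2|51) = -1, and (2|51)^4 = +1. Now have -(1|51).
(1|51) = 1. Collecting the sign factors: -1.

-1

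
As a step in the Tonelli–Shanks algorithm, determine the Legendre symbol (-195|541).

(-195|541)
  = (195|541)    [541 ≡ 1 mod 4 ⇒ (-1|541) = +1]
  = (541|195)    [QR: 541 ≡ 1 mod 4, sign kept]
  = (151|195)    [541 ≡ 151 mod 195]
  = -(195|151)    [QR: both ≡ 3 mod 4, sign flips]
  = -(44|151)    [195 ≡ 44 mod 151]
  = -(11|151)    [151 ≡ 7 mod 8 ⇒ (2|151)^2 = +1]
  = (151|11)    [QR: both ≡ 3 mod 4, sign flips]
  = (8|11)    [151 ≡ 8 mod 11]
  = -(1|11)    [11 ≡ 3 mod 8 ⇒ (2|11)^3 = -1]
  = -1    [(1|11) = 1]

-1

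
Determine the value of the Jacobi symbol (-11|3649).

(-11|3649)
  = (3638|3649)    [-11 ≡ 3638 mod 3649]
  = (1819|3649)    [3649 ≡ 1 mod 8 ⇒ (2|3649) = +1]
  = (3649|1819)    [QR: 3649 ≡ 1 mod 4, sign kept]
  = (11|1819)    [3649 ≡ 11 mod 1819]
  = -(1819|11)    [QR: both ≡ 3 mod 4, sign flips]
  = -(4|11)    [1819 ≡ 4 mod 11]
  = -(1|11)    [11 ≡ 3 mod 8 ⇒ (2|11)^2 = +1]
  = -1    [(1|11) = 1]

-1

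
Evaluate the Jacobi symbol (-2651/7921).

1

Reduce the numerator: -2651 ≡ 5270 (mod 7921), so (-2651/7921) = (5270/7921).
Factor out 2: 5270 = 2·2635. Since 7921 ≡ 1 (mod 8), (2/7921) = +1. Now have (2635/7921).
7921 ≡ 1 (mod 4), so quadratic reciprocity gives (2635/7921) = (7921/2635). Reduce: 7921 ≡ 16 (mod 2635). Now have (16/2635).
Factor out 2: 16 = 2^4. Since 2635 ≡ 3 (mod 8), (2/2635) = -1, and (2/2635)^4 = +1. Now have (1/2635).
(1/2635) = 1. Collecting the sign factors: 1.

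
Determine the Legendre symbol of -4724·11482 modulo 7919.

1

By multiplicativity, (-4724·11482|7919) = (-4724|7919)·(11482|7919).
First factor (-4724|7919):
(-4724|7919)
  = (3195|7919)    [-4724 ≡ 3195 mod 7919]
  = -(7919|3195)    [QR: both ≡ 3 mod 4, sign flips]
  = -(1529|3195)    [7919 ≡ 1529 mod 3195]
  = -(3195|1529)    [QR: 1529 ≡ 1 mod 4, sign kept]
  = -(137|1529)    [3195 ≡ 137 mod 1529]
  = -(1529|137)    [QR: 137 ≡ 1 mod 4, sign kept]
  = -(22|137)    [1529 ≡ 22 mod 137]
  = -(11|137)    [137 ≡ 1 mod 8 ⇒ (2|137) = +1]
  = -(137|11)    [QR: 137 ≡ 1 mod 4, sign kept]
  = -(5|11)    [137 ≡ 5 mod 11]
  = -(11|5)    [QR: 5 ≡ 1 mod 4, sign kept]
  = -(1|5)    [11 ≡ 1 mod 5]
  = -1    [(1|5) = 1]
Second factor (11482|7919):
(11482|7919)
  = (3563|7919)    [11482 ≡ 3563 mod 7919]
  = -(7919|3563)    [QR: both ≡ 3 mod 4, sign flips]
  = -(793|3563)    [7919 ≡ 793 mod 3563]
  = -(3563|793)    [QR: 793 ≡ 1 mod 4, sign kept]
  = -(391|793)    [3563 ≡ 391 mod 793]
  = -(793|391)    [QR: 793 ≡ 1 mod 4, sign kept]
  = -(11|391)    [793 ≡ 11 mod 391]
  = (391|11)    [QR: both ≡ 3 mod 4, sign flips]
  = (6|11)    [391 ≡ 6 mod 11]
  = -(3|11)    [11 ≡ 3 mod 8 ⇒ (2|11) = -1]
  = (11|3)    [QR: both ≡ 3 mod 4, sign flips]
  = (2|3)    [11 ≡ 2 mod 3]
  = -(1|3)    [3 ≡ 3 mod 8 ⇒ (2|3) = -1]
  = -1    [(1|3) = 1]
Product: (-1)·(-1) = 1.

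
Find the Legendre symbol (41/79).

41 ≡ 1 (mod 4), so quadratic reciprocity gives (41/79) = (79/41). Reduce: 79 ≡ 38 (mod 41). Now have (38/41).
Factor out 2: 38 = 2·19. Since 41 ≡ 1 (mod 8), (2/41) = +1. Now have (19/41).
41 ≡ 1 (mod 4), so quadratic reciprocity gives (19/41) = (41/19). Reduce: 41 ≡ 3 (mod 19). Now have (3/19).
Both 3 ≡ 3 and 19 ≡ 3 (mod 4), so reciprocity gives (3/19) = -(19/3). Reduce: 19 ≡ 1 (mod 3). Now have -(1/3).
(1/3) = 1. Collecting the sign factors: -1.

-1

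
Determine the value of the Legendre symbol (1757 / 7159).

1757 ≡ 1 (mod 4), so quadratic reciprocity gives (1757 / 7159) = (7159 / 1757). Reduce: 7159 ≡ 131 (mod 1757). Now have (131 / 1757).
1757 ≡ 1 (mod 4), so quadratic reciprocity gives (131 / 1757) = (1757 / 131). Reduce: 1757 ≡ 54 (mod 131). Now have (54 / 131).
Factor out 2: 54 = 2·27. Since 131 ≡ 3 (mod 8), (2 / 131) = -1. Now have -(27 / 131).
Both 27 ≡ 3 and 131 ≡ 3 (mod 4), so reciprocity gives (27 / 131) = -(131 / 27). Reduce: 131 ≡ 23 (mod 27). Now have (23 / 27).
Both 23 ≡ 3 and 27 ≡ 3 (mod 4), so reciprocity gives (23 / 27) = -(27 / 23). Reduce: 27 ≡ 4 (mod 23). Now have -(4 / 23).
Factor out 2: 4 = 2^2. Since 23 ≡ 7 (mod 8), (2 / 23) = +1, and (2 / 23)^2 = +1. Now have -(1 / 23).
(1 / 23) = 1. Collecting the sign factors: -1.

-1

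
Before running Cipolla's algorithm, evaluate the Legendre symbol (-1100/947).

1

(-1100/947)
  = -(1100/947)    [947 ≡ 3 mod 4 ⇒ (-1/947) = -1]
  = -(153/947)    [1100 ≡ 153 mod 947]
  = -(947/153)    [QR: 153 ≡ 1 mod 4, sign kept]
  = -(29/153)    [947 ≡ 29 mod 153]
  = -(153/29)    [QR: 29 ≡ 1 mod 4, sign kept]
  = -(8/29)    [153 ≡ 8 mod 29]
  = (1/29)    [29 ≡ 5 mod 8 ⇒ (2/29)^3 = -1]
  = 1    [(1/29) = 1]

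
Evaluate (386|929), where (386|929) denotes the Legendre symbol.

Factor out 2: 386 = 2·193. Since 929 ≡ 1 (mod 8), (2|929) = +1. Now have (193|929).
193 ≡ 1 (mod 4), so quadratic reciprocity gives (193|929) = (929|193). Reduce: 929 ≡ 157 (mod 193). Now have (157|193).
157 ≡ 1 (mod 4), so quadratic reciprocity gives (157|193) = (193|157). Reduce: 193 ≡ 36 (mod 157). Now have (36|157).
Factor out 2: 36 = 2^2·9. Since 157 ≡ 5 (mod 8), (2|157) = -1, and (2|157)^2 = +1. Now have (9|157).
9 ≡ 1 (mod 4), so quadratic reciprocity gives (9|157) = (157|9). Reduce: 157 ≡ 4 (mod 9). Now have (4|9).
Factor out 2: 4 = 2^2. Since 9 ≡ 1 (mod 8), (2|9) = +1, and (2|9)^2 = +1. Now have (1|9).
(1|9) = 1. Collecting the sign factors: 1.

1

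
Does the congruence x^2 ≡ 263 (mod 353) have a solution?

(263/353)
  = (353/263)    [QR: 353 ≡ 1 mod 4, sign kept]
  = (90/263)    [353 ≡ 90 mod 263]
  = (45/263)    [263 ≡ 7 mod 8 ⇒ (2/263) = +1]
  = (263/45)    [QR: 45 ≡ 1 mod 4, sign kept]
  = (38/45)    [263 ≡ 38 mod 45]
  = -(19/45)    [45 ≡ 5 mod 8 ⇒ (2/45) = -1]
  = -(45/19)    [QR: 45 ≡ 1 mod 4, sign kept]
  = -(7/19)    [45 ≡ 7 mod 19]
  = (19/7)    [QR: both ≡ 3 mod 4, sign flips]
  = (5/7)    [19 ≡ 5 mod 7]
  = (7/5)    [QR: 5 ≡ 1 mod 4, sign kept]
  = (2/5)    [7 ≡ 2 mod 5]
  = -(1/5)    [5 ≡ 5 mod 8 ⇒ (2/5) = -1]
  = -1    [(1/5) = 1]
(263/353) = -1, and 353 is prime, so 263 is not a quadratic residue mod 353.

no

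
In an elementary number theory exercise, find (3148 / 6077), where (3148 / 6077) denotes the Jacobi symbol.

1

(3148 / 6077)
  = (787 / 6077)    [6077 ≡ 5 mod 8 ⇒ (2 / 6077)^2 = +1]
  = (6077 / 787)    [QR: 6077 ≡ 1 mod 4, sign kept]
  = (568 / 787)    [6077 ≡ 568 mod 787]
  = -(71 / 787)    [787 ≡ 3 mod 8 ⇒ (2 / 787)^3 = -1]
  = (787 / 71)    [QR: both ≡ 3 mod 4, sign flips]
  = (6 / 71)    [787 ≡ 6 mod 71]
  = (3 / 71)    [71 ≡ 7 mod 8 ⇒ (2 / 71) = +1]
  = -(71 / 3)    [QR: both ≡ 3 mod 4, sign flips]
  = -(2 / 3)    [71 ≡ 2 mod 3]
  = (1 / 3)    [3 ≡ 3 mod 8 ⇒ (2 / 3) = -1]
  = 1    [(1 / 3) = 1]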